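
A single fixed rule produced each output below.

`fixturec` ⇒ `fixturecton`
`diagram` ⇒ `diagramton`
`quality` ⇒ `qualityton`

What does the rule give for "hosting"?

hostington

The rule is to append "ton".
Applying that to "hosting" gives "hostington".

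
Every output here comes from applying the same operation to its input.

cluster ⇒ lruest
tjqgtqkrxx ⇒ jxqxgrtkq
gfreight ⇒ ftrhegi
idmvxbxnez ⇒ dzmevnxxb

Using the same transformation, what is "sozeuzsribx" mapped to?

oxzbeiurzs

What's happening: delete the first character, then take characters alternately from the front and the back (1st, last, 2nd, 2nd-last, ...).
On "sozeuzsribx": the first step gives "ozeuzsribx", and the second then gives "oxzbeiurzs".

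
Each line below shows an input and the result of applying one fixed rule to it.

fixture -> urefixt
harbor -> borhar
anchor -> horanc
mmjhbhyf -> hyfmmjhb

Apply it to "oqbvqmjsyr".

The transformation: move the last 3 characters to the front (rotate right by 3).
So "oqbvqmjsyr" becomes "syroqbvqmj".

syroqbvqmj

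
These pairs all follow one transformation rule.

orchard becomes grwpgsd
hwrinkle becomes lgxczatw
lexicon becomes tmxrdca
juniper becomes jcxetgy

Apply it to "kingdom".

xcvsdbz

Rule — move the first character to the end, then shift every letter 11 places backward in the alphabet (wrapping around).
Working it through for "kingdom": intermediate "ingdomk", final "xcvsdbz".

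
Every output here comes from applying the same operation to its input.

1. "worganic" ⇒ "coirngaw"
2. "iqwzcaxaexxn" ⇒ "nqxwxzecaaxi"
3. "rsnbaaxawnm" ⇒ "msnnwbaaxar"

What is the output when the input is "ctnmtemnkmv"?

vtmnkmntmec

The rule is to take characters alternately from the front and the back (1st, last, 2nd, 2nd-last, ...), then move the first character to the end.
Doing the same to "ctnmtemnkmv": "vtmnkmntmec".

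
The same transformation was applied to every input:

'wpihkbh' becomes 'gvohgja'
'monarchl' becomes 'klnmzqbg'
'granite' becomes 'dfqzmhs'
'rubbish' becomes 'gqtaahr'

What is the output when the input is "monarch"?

In each case the input is transformed by: shift every letter 1 place backward in the alphabet (wrapping around), then move the last character to the front.
For "monarch" the result is "glnmzqb".

glnmzqb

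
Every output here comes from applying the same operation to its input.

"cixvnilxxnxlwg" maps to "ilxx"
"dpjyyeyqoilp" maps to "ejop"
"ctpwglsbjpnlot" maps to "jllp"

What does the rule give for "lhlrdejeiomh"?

In each case the input is transformed by: keep one character in every 3, starting at position 3 (positions 3rd, 6th, 9th, ...), then sort the characters into alphabetical order.
For "lhlrdejeiomh", step one produces "leih"; step two turns that into "ehil".

ehil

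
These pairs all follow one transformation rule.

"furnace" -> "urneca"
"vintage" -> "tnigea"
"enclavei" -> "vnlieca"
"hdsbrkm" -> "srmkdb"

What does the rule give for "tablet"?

The rule is to delete the first character, then sort the characters into reverse alphabetical order.
For "tablet", step one produces "ablet"; step two turns that into "tleba".

tleba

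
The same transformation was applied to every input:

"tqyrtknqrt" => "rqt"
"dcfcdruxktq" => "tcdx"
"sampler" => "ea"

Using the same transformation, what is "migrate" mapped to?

Looking at the pairs, the operation is to move the last 3 characters to the front (rotate right by 3), then keep one character in every 3, starting at position 2 (positions 2nd, 5th, 8th, ...).
Doing the same to "migrate": "ti".

ti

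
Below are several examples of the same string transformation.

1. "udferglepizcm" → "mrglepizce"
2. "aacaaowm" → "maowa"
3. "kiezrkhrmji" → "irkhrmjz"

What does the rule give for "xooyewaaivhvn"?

newaaivhvy

The pattern: delete the first 3 characters, then swap the first and last characters.
Starting from "xooyewaaivhvn": after the first operation, "yewaaivhvn"; after the second, "newaaivhvy".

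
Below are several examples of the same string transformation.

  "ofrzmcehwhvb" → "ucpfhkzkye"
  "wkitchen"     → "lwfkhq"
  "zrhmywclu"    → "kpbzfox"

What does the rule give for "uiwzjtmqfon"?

Looking at the pairs, the operation is to shift every letter 3 places forward in the alphabet (wrapping around), then delete the first 2 characters.
Working it through for "uiwzjtmqfon": intermediate "xlzcmwptirq", final "zcmwptirq".

zcmwptirq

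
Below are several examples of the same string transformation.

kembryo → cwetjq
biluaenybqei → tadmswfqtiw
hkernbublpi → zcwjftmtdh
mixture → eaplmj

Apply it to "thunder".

Rule — delete the last character, then shift every letter 8 places backward in the alphabet (wrapping around).
Doing the same to "thunder": "lzmfvw".
(Check on "hkernbublpi": → "hkernbublp" → "zcwjftmtdh" ✓)

lzmfvw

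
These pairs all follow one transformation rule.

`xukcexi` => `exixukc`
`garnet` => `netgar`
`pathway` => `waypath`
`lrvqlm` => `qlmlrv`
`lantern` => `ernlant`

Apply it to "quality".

ityqual

In each case the input is transformed by: move the last 3 characters to the front (rotate right by 3).
"quality" → "ityqual".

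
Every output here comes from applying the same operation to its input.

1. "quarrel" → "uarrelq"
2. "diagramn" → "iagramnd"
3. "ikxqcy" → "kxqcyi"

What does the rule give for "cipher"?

Each output is the input with this applied: move the first character to the end.
"cipher" → "ipherc".

ipherc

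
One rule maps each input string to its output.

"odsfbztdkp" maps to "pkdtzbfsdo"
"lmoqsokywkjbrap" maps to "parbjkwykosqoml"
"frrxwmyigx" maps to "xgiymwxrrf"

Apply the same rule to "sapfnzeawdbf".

fbdwaeznfpas

The pattern: reverse the string.
So "sapfnzeawdbf" becomes "fbdwaeznfpas".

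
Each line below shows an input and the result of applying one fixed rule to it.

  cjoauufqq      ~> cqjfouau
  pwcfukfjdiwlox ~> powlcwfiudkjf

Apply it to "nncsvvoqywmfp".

nfnmcwsyvqvo

The transformation: delete the last character, then take characters alternately from the front and the back (1st, last, 2nd, 2nd-last, ...).
For "nncsvvoqywmfp" the result is "nfnmcwsyvqvo".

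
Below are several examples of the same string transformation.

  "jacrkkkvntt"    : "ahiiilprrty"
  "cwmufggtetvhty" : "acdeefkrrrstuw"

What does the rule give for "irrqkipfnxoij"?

Looking at the pairs, the operation is to shift every letter 2 places backward in the alphabet (wrapping around), then sort the characters into alphabetical order.
Working it through for "irrqkipfnxoij": intermediate "gppoigndlvmgh", final "dggghilmnoppv".

dggghilmnoppv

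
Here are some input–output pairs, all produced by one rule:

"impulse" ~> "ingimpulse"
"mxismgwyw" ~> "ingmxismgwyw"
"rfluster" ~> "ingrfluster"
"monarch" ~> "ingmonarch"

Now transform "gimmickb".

inggimmickb

In each case the input is transformed by: prepend "ing".
So "gimmickb" becomes "inggimmickb".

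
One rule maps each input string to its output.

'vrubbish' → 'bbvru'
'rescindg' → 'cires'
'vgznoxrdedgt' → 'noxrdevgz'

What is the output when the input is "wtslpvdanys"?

Each output is the input with this applied: delete the last 3 characters, then move the first 3 characters to the end (rotate left by 3).
"wtslpvdanys" → "wtslpvda" → "lpvdawts".

lpvdawts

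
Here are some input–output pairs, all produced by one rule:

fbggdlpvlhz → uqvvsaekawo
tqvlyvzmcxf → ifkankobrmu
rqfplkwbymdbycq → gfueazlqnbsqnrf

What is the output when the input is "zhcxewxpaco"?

The rule is to shift every letter 11 places backward in the alphabet (wrapping around).
"zhcxewxpaco" → "owrmtlmeprd".

owrmtlmeprd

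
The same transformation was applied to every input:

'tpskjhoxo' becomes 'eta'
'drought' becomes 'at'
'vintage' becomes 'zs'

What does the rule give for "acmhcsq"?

The transformation: shift every letter 12 places forward in the alphabet (wrapping around), then keep one character in every 3, starting at position 3 (positions 3rd, 6th, 9th, ...).
For "acmhcsq" the result is "ye".

ye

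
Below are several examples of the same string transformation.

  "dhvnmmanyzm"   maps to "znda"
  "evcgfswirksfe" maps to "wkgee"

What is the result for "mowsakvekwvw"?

wvsm

Rule — keep one character in every 3, starting at position 1 (positions 1st, 4th, 7th, ...), then sort the characters into reverse alphabetical order.
On "mowsakvekwvw": the first step gives "msvw", and the second then gives "wvsm".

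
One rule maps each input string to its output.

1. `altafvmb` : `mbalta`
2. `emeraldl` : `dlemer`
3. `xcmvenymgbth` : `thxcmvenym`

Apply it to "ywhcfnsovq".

Rule — move the last 2 characters to the front (rotate right by 2), then delete the last 2 characters.
Working it through for "ywhcfnsovq": intermediate "vqywhcfnso", final "vqywhcfn".

vqywhcfn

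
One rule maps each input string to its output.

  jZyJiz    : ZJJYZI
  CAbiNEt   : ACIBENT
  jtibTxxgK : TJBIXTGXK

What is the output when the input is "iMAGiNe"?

MIGANIE

Rule — swap each adjacent pair of characters (1↔2, 3↔4, ...), then convert every letter to uppercase.
On "iMAGiNe" that produces "MIGANIE".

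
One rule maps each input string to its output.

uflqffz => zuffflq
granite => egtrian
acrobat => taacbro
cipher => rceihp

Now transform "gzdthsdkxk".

kgxzkddtsh

In each case the input is transformed by: take characters alternately from the front and the back (1st, last, 2nd, 2nd-last, ...), then swap each adjacent pair of characters (1↔2, 3↔4, ...).
Applying both steps to "gzdthsdkxk": "gkzxdktdhs", then "kgxzkddtsh".
(Check on "uflqffz": → "uzfflfq" → "zuffflq" ✓)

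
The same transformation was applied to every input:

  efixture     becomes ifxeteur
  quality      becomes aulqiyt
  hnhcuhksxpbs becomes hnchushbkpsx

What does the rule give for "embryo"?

bmreyo

In each case the input is transformed by: move the first 2 characters to the end (rotate left by 2), then take characters alternately from the front and the back (1st, last, 2nd, 2nd-last, ...).
"embryo" → "bryoem" → "bmreyo".
(Check on "hnhcuhksxpbs": → "hcuhksxpbshn" → "hnchushbkpsx" ✓)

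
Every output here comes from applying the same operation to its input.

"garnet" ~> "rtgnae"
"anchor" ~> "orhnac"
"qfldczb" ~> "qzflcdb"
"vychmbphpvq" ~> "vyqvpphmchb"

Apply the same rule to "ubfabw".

Each output is the input with this applied: sort the characters into reverse alphabetical order, then swap each adjacent pair of characters (1↔2, 3↔4, ...).
"ubfabw" → "wufbba" → "uwbfab".

uwbfab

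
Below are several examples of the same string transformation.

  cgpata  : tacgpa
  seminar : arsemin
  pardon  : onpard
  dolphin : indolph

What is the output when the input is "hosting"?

In each case the input is transformed by: move the last 2 characters to the front (rotate right by 2).
"hosting" → "nghosti".

nghosti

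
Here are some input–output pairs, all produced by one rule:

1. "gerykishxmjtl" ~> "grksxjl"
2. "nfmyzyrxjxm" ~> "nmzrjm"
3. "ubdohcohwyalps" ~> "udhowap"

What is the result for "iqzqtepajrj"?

The transformation: keep every other character starting from the first (positions 1st, 3rd, 5th, ...).
For "iqzqtepajrj" the result is "iztpjj".

iztpjj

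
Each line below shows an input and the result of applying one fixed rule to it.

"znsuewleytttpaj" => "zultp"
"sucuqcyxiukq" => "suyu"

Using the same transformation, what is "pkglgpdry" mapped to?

pld

The rule is to keep one character in every 3, starting at position 1 (positions 1st, 4th, 7th, ...).
For "pkglgpdry" the result is "pld".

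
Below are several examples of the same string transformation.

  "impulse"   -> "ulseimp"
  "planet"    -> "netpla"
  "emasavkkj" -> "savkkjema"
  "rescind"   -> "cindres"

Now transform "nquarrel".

In each case the input is transformed by: move the first 3 characters to the end (rotate left by 3).
"nquarrel" → "arrelnqu".

arrelnqu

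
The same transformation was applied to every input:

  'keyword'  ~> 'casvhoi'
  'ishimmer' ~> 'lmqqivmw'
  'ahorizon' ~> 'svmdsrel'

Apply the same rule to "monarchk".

revgloqs

Each output is the input with this applied: move the first 2 characters to the end (rotate left by 2), then shift every letter 4 places forward in the alphabet (wrapping around).
"monarchk" → "narchkmo" → "revgloqs".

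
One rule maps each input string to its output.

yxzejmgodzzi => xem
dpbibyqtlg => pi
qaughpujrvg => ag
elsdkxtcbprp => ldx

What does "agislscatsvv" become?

gss

The transformation: keep every other character starting from the second (positions 2nd, 4th, 6th, ...), then delete the last 3 characters.
So "agislscatsvv" becomes "gss".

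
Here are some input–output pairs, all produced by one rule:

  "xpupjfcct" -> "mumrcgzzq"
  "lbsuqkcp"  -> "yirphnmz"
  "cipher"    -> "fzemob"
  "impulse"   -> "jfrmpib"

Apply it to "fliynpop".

icvfmkml

Rule — shift every letter 3 places backward in the alphabet (wrapping around), then swap each adjacent pair of characters (1↔2, 3↔4, ...).
Applying that to "fliynpop" gives "icvfmkml".
(Check on "lbsuqkcp": → "iyprnhzm" → "yirphnmz" ✓)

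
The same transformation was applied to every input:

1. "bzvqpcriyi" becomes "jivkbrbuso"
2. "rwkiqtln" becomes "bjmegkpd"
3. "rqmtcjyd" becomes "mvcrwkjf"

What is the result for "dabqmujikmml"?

jfncbdffewtu

Rule — move the first 3 characters to the end (rotate left by 3), then shift every letter 7 places backward in the alphabet (wrapping around).
Working it through for "dabqmujikmml": intermediate "qmujikmmldab", final "jfncbdffewtu".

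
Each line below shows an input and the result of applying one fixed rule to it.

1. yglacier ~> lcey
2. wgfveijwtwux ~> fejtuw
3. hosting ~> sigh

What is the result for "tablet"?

bet

Looking at the pairs, the operation is to keep every other character starting from the first (positions 1st, 3rd, 5th, ...), then move the first character to the end.
Applying that to "tablet" gives "bet".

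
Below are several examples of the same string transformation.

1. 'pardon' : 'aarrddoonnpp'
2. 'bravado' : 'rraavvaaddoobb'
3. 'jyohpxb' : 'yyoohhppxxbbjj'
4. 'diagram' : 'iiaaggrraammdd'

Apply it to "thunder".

hhuunnddeerrtt

The rule is to double every character, then move the first 2 characters to the end (rotate left by 2).
Applying both steps to "thunder": "tthhuunnddeerr", then "hhuunnddeerrtt".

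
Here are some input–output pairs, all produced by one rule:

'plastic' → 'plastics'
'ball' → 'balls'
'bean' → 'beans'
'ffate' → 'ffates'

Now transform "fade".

The rule is to append "s".
For "fade" the result is "fades".

fades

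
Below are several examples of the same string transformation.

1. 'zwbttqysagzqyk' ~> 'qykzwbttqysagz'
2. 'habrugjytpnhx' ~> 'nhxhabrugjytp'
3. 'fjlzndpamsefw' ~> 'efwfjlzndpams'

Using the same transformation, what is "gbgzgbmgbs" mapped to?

What's happening: move the last 3 characters to the front (rotate right by 3).
For "gbgzgbmgbs" the result is "gbsgbgzgbm".

gbsgbgzgbm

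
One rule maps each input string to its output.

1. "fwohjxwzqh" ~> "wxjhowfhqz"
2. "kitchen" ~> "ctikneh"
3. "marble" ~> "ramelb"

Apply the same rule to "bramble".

marbelb

Rule — reverse the string, then move the first 3 characters to the end (rotate left by 3).
Applying both steps to "bramble": "elbmarb", then "marbelb".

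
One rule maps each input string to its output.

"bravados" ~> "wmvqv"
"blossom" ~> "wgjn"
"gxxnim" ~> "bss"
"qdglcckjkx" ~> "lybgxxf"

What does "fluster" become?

What's happening: shift every letter 5 places backward in the alphabet (wrapping around), then delete the last 3 characters.
For "fluster", step one produces "agpnozm"; step two turns that into "agpn".

agpn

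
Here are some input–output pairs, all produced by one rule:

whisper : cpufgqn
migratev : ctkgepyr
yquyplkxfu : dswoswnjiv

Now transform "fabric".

gadyzp

Rule — move the last 2 characters to the front (rotate right by 2), then shift every letter 2 places backward in the alphabet (wrapping around).
"fabric" → "gadyzp".
(Check on "whisper": → "erwhisp" → "cpufgqn" ✓)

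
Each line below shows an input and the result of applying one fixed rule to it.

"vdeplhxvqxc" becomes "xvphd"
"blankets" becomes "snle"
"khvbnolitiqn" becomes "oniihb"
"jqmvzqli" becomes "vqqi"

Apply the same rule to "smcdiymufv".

The pattern: keep every other character starting from the second (positions 2nd, 4th, 6th, ...), then sort the characters into reverse alphabetical order.
On "smcdiymufv": the first step gives "mdyuv", and the second then gives "yvumd".

yvumd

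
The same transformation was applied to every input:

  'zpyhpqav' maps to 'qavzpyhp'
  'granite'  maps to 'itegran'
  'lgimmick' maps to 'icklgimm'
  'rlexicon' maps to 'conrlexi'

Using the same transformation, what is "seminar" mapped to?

narsemi

The rule is to move the last 3 characters to the front (rotate right by 3).
So "seminar" becomes "narsemi".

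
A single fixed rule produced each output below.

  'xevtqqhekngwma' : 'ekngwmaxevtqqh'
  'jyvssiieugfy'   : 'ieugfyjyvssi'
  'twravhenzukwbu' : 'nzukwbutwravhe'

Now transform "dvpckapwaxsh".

pwaxshdvpcka

In each case the input is transformed by: swap the front and back halves of the string.
On "dvpckapwaxsh" that produces "pwaxshdvpcka".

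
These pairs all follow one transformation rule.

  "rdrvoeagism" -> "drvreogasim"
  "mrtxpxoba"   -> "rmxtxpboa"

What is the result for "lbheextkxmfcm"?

blehxektmxcfm

Each output is the input with this applied: swap each adjacent pair of characters (1↔2, 3↔4, ...).
For "lbheextkxmfcm" the result is "blehxektmxcfm".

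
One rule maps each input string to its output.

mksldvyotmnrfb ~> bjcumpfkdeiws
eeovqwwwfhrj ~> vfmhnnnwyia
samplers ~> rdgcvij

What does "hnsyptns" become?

Looking at the pairs, the operation is to delete the first character, then shift every letter 9 places backward in the alphabet (wrapping around).
"hnsyptns" → "nsyptns" → "ejpgkej".

ejpgkej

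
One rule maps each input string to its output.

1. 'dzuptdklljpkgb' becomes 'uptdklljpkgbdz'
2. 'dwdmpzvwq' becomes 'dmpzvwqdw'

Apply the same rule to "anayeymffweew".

Rule — move the first 2 characters to the end (rotate left by 2).
For "anayeymffweew" the result is "ayeymffweewan".

ayeymffweewan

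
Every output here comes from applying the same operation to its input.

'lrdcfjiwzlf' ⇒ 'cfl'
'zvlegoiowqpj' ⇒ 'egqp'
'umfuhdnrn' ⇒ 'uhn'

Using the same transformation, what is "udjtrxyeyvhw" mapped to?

What's happening: swap each adjacent pair of characters (1↔2, 3↔4, ...), then keep one character in every 3, starting at position 3 (positions 3rd, 6th, 9th, ...).
So "udjtrxyeyvhw" becomes "trvh".

trvh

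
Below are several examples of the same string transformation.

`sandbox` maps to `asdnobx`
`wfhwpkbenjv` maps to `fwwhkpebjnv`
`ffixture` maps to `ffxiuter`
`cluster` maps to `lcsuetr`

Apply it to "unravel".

The transformation: swap each adjacent pair of characters (1↔2, 3↔4, ...).
For "unravel" the result is "nuarevl".

nuarevl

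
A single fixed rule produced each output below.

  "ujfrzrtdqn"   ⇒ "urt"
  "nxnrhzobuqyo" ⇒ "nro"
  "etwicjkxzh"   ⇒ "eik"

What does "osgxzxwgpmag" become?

oxw

Rule — delete the last 3 characters, then keep one character in every 3, starting at position 1 (positions 1st, 4th, 7th, ...).
Applying that to "osgxzxwgpmag" gives "oxw".
(Check on "etwicjkxzh": → "etwicjk" → "eik" ✓)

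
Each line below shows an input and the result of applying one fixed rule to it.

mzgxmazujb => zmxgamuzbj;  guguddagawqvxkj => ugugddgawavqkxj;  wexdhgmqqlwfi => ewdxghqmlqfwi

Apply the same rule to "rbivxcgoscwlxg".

What's happening: swap each adjacent pair of characters (1↔2, 3↔4, ...).
"rbivxcgoscwlxg" → "brvicxogcslwgx".

brvicxogcslwgx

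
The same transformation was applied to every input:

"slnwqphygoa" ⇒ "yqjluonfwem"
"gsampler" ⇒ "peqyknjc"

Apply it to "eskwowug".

The rule is to shift every letter 2 places backward in the alphabet (wrapping around), then move the last character to the front.
Applying both steps to "eskwowug": "cqiumuse", then "ecqiumus".

ecqiumus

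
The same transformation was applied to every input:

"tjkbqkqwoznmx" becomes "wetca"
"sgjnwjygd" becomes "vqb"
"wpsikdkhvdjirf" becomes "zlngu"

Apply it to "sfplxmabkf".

The pattern: shift every letter 3 places forward in the alphabet (wrapping around), then keep one character in every 3, starting at position 1 (positions 1st, 4th, 7th, ...).
Starting from "sfplxmabkf": after the first operation, "visoapdeni"; after the second, "vodi".

vodi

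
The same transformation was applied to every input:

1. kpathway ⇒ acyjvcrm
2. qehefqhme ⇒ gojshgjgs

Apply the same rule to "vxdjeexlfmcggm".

Rule — shift every letter 2 places forward in the alphabet (wrapping around), then reverse the string.
"vxdjeexlfmcggm" → "xzflggznhoeiio" → "oiieohnzgglfzx".

oiieohnzgglfzx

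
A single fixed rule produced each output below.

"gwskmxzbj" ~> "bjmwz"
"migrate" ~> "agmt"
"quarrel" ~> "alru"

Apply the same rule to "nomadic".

Rule — sort the characters into alphabetical order, then keep every other character starting from the first (positions 1st, 3rd, 5th, ...).
Applying both steps to "nomadic": "acdimno", then "admo".

admo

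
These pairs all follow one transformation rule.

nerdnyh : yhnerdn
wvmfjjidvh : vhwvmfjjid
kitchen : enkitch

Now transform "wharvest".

stwharve

The rule is to move the last 2 characters to the front (rotate right by 2).
So "wharvest" becomes "stwharve".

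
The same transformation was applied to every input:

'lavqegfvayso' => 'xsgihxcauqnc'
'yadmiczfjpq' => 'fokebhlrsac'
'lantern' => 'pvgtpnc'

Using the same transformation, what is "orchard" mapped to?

What's happening: move the first 2 characters to the end (rotate left by 2), then shift every letter 2 places forward in the alphabet (wrapping around).
"orchard" → "ejctfqt".

ejctfqt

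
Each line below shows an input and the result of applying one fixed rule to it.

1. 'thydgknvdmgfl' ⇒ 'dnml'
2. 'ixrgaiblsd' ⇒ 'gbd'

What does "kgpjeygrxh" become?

Each output is the input with this applied: delete the first 3 characters, then keep one character in every 3, starting at position 1 (positions 1st, 4th, 7th, ...).
"kgpjeygrxh" → "jeygrxh" → "jgh".

jgh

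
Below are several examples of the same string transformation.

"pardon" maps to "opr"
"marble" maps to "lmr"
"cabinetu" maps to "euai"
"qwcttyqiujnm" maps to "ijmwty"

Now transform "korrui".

ukr

What's happening: swap the front and back halves of the string, then keep every other character starting from the second (positions 2nd, 4th, 6th, ...).
Applying both steps to "korrui": "ruikor", then "ukr".
(Check on "cabinetu": → "netucabi" → "euai" ✓)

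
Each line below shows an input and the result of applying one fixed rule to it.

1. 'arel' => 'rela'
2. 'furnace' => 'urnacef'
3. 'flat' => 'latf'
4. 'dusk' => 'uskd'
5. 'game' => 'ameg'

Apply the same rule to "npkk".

pkkn

Each output is the input with this applied: move the first character to the end.
For "npkk" the result is "pkkn".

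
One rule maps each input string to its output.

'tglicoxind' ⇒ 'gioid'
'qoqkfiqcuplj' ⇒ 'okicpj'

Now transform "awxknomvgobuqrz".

The transformation: keep every other character starting from the second (positions 2nd, 4th, 6th, ...).
Applying that to "awxknomvgobuqrz" gives "wkovour".

wkovour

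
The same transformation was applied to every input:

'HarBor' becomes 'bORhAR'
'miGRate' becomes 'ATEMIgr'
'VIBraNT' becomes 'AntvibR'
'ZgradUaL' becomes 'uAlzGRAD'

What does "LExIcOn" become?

CoNleXi

What's happening: move the last 3 characters to the front (rotate right by 3), then flip the case of every letter.
Working it through for "LExIcOn": intermediate "cOnLExI", final "CoNleXi".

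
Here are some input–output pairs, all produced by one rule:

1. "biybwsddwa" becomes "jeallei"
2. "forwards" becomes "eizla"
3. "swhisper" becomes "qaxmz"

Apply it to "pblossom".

waawu

The transformation: shift every letter 8 places forward in the alphabet (wrapping around), then delete the first 3 characters.
For "pblossom", step one produces "xjtwaawu"; step two turns that into "waawu".
(Check on "biybwsddwa": → "jqgjeallei" → "jeallei" ✓)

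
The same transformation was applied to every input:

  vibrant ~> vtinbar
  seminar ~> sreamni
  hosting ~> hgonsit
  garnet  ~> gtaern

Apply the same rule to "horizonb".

Each output is the input with this applied: take characters alternately from the front and the back (1st, last, 2nd, 2nd-last, ...).
Doing the same to "horizonb": "hbonroiz".

hbonroiz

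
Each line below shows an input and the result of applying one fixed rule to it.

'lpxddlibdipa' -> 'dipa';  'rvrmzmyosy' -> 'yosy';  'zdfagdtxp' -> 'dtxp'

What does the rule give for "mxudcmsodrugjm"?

The rule is to keep only the last 4 characters.
On "mxudcmsodrugjm" that produces "ugjm".

ugjm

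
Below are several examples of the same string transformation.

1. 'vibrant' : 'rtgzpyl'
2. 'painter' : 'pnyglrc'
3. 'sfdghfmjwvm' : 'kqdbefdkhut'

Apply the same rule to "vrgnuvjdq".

Looking at the pairs, the operation is to shift every letter 2 places backward in the alphabet (wrapping around), then move the last character to the front.
"vrgnuvjdq" → "tpelsthbo" → "otpelsthb".
(Check on "sfdghfmjwvm": → "qdbefdkhutk" → "kqdbefdkhut" ✓)

otpelsthb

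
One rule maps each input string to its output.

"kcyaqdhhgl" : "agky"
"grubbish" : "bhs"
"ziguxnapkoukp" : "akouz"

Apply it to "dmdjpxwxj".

djw

Rule — sort the characters into alphabetical order, then keep one character in every 3, starting at position 1 (positions 1st, 4th, 7th, ...).
"dmdjpxwxj" → "djw".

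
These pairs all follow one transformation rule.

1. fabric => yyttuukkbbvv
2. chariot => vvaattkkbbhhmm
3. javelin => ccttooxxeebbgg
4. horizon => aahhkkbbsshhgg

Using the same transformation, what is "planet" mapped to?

iieettggxxmm

In each case the input is transformed by: shift every letter 7 places backward in the alphabet (wrapping around), then double every character.
Working it through for "planet": intermediate "ietgxm", final "iieettggxxmm".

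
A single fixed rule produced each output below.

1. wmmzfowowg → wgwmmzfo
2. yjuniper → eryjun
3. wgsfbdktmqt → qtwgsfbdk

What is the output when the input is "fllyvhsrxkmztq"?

tqfllyvhsrxk

In each case the input is transformed by: move the last 2 characters to the front (rotate right by 2), then delete the last 2 characters.
"fllyvhsrxkmztq" → "tqfllyvhsrxkmz" → "tqfllyvhsrxk".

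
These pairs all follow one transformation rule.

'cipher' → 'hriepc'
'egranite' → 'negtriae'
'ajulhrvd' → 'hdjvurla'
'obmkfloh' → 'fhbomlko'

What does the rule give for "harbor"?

The rule is to take characters alternately from the front and the back (1st, last, 2nd, 2nd-last, ...), then swap the first and last characters.
For "harbor" the result is "braorh".

braorh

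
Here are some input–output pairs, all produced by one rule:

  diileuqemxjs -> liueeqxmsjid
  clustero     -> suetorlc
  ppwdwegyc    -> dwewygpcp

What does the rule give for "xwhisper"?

In each case the input is transformed by: move the first 2 characters to the end (rotate left by 2), then swap each adjacent pair of characters (1↔2, 3↔4, ...).
"xwhisper" → "hisperxw" → "ihpsrewx".

ihpsrewx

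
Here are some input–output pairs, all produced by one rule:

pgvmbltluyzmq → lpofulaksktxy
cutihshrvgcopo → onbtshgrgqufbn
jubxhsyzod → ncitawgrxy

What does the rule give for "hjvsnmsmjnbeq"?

The transformation: move the last 2 characters to the front (rotate right by 2), then shift every letter 1 place backward in the alphabet (wrapping around).
"hjvsnmsmjnbeq" → "dpgiurmlrlima".
(Check on "cutihshrvgcopo": → "pocutihshrvgco" → "onbtshgrgqufbn" ✓)

dpgiurmlrlima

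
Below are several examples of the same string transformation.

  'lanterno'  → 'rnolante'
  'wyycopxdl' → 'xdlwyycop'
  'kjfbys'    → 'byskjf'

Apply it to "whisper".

perwhis

In each case the input is transformed by: move the last 3 characters to the front (rotate right by 3).
"whisper" → "perwhis".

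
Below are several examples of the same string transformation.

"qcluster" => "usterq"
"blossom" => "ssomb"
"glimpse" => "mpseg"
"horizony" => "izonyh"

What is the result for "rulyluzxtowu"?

yluzxtowur

The transformation: move the first 3 characters to the end (rotate left by 3), then delete the last 2 characters.
On "rulyluzxtowu": the first step gives "yluzxtowurul", and the second then gives "yluzxtowur".
(Check on "blossom": → "ssomblo" → "ssomb" ✓)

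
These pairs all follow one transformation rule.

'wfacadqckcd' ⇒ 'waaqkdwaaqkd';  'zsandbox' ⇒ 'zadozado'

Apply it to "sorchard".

srhrsrhr

In each case the input is transformed by: keep every other character starting from the first (positions 1st, 3rd, 5th, ...), then write the whole string twice.
Starting from "sorchard": after the first operation, "srhr"; after the second, "srhrsrhr".
(Check on "zsandbox": → "zado" → "zadozado" ✓)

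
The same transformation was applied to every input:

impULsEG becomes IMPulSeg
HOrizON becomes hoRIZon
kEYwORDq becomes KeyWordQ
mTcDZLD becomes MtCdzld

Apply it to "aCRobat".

The rule is to flip the case of every letter.
Doing the same to "aCRobat": "AcrOBAT".

AcrOBAT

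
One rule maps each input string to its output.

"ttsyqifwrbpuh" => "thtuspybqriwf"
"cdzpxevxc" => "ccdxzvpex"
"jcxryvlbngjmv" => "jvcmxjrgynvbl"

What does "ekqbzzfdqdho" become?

Rule — take characters alternately from the front and the back (1st, last, 2nd, 2nd-last, ...).
"ekqbzzfdqdho" → "eokhqdbqzdzf".

eokhqdbqzdzf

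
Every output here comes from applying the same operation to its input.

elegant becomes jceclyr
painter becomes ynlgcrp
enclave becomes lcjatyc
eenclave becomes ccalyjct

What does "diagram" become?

The transformation: shift every letter 2 places backward in the alphabet (wrapping around), then swap each adjacent pair of characters (1↔2, 3↔4, ...).
Applying both steps to "diagram": "bgyepyk", then "gbeyypk".

gbeyypk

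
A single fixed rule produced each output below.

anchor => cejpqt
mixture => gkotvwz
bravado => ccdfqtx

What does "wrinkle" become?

gkmnpty

The transformation: shift every letter 2 places forward in the alphabet (wrapping around), then sort the characters into alphabetical order.
For "wrinkle", step one produces "ytkpmng"; step two turns that into "gkmnpty".
(Check on "anchor": → "cpejqt" → "cejpqt" ✓)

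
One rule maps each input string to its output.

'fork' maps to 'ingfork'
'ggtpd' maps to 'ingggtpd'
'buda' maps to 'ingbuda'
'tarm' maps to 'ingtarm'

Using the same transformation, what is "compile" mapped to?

ingcompile

The pattern: prepend "ing".
On "compile" that produces "ingcompile".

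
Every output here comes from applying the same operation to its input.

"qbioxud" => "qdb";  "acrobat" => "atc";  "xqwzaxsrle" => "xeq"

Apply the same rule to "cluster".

What's happening: take characters alternately from the front and the back (1st, last, 2nd, 2nd-last, ...), then keep only the first 3 characters.
For "cluster", step one produces "crleuts"; step two turns that into "crl".

crl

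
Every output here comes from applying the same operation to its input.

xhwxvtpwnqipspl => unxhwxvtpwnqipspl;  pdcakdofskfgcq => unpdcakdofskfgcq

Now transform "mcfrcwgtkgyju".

The pattern: prepend "un".
"mcfrcwgtkgyju" → "unmcfrcwgtkgyju".

unmcfrcwgtkgyju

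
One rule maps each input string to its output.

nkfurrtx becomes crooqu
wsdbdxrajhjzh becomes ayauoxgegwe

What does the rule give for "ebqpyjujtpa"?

In each case the input is transformed by: delete the first 2 characters, then shift every letter 3 places backward in the alphabet (wrapping around).
Applying both steps to "ebqpyjujtpa": "qpyjujtpa", then "nmvgrgqmx".

nmvgrgqmx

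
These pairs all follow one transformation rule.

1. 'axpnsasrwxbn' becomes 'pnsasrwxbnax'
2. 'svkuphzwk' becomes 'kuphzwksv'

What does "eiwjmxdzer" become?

wjmxdzerei

Each output is the input with this applied: move the first 2 characters to the end (rotate left by 2).
On "eiwjmxdzer" that produces "wjmxdzerei".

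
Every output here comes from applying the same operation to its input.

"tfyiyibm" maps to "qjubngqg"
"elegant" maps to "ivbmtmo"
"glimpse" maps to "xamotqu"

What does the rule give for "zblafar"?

Rule — shift every letter 8 places forward in the alphabet (wrapping around), then move the last 3 characters to the front (rotate right by 3).
Starting from "zblafar": after the first operation, "hjtiniz"; after the second, "nizhjti".
(Check on "tfyiyibm": → "bngqgqju" → "qjubngqg" ✓)

nizhjti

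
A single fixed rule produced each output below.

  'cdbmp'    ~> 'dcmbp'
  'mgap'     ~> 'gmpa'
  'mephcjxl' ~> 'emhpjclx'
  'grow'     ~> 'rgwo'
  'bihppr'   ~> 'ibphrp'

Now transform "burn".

Rule — swap each adjacent pair of characters (1↔2, 3↔4, ...).
Doing the same to "burn": "ubnr".

ubnr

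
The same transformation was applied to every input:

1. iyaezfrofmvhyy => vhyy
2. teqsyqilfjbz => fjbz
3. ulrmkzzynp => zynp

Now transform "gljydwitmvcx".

mvcx

Each output is the input with this applied: keep only the last 4 characters.
On "gljydwitmvcx" that produces "mvcx".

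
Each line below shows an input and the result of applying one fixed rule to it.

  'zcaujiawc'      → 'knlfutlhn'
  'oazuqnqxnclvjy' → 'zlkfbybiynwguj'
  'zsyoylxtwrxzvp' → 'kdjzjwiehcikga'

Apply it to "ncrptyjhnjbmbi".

In each case the input is transformed by: shift every letter 11 places forward in the alphabet (wrapping around).
Applying that to "ncrptyjhnjbmbi" gives "yncaejusyumxmt".

yncaejusyumxmt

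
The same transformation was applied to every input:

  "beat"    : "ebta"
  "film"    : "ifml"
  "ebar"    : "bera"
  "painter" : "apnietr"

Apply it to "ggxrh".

What's happening: swap each adjacent pair of characters (1↔2, 3↔4, ...).
Applying that to "ggxrh" gives "ggrxh".

ggrxh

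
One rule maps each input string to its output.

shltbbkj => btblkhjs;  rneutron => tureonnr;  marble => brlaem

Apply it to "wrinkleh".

What's happening: swap the front and back halves of the string, then take characters alternately from the front and the back (1st, last, 2nd, 2nd-last, ...).
On "wrinkleh": the first step gives "klehwrin", and the second then gives "knlierhw".
(Check on "rneutron": → "tronrneu" → "tureonnr" ✓)

knlierhw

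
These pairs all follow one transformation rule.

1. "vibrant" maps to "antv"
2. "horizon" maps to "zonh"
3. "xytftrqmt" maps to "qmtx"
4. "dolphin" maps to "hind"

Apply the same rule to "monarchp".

The pattern: move the last 3 characters to the front (rotate right by 3), then keep only the first 4 characters.
Working it through for "monarchp": intermediate "chpmonar", final "chpm".

chpm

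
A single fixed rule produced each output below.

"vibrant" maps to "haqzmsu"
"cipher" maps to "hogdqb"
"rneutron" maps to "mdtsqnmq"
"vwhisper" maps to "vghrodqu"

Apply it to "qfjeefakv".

eiddezjup

In each case the input is transformed by: shift every letter 1 place backward in the alphabet (wrapping around), then move the first character to the end.
Working it through for "qfjeefakv": intermediate "peiddezju", final "eiddezjup".
(Check on "vibrant": → "uhaqzms" → "haqzmsu" ✓)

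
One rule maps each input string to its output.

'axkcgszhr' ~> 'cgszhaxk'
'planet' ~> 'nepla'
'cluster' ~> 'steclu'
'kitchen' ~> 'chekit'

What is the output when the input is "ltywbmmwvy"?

Each output is the input with this applied: delete the last character, then move the first 3 characters to the end (rotate left by 3).
Starting from "ltywbmmwvy": after the first operation, "ltywbmmwv"; after the second, "wbmmwvlty".

wbmmwvlty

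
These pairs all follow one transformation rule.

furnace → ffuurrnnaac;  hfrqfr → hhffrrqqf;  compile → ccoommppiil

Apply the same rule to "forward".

ffoorrwwaar

What's happening: double every character, then delete the last 3 characters.
Working it through for "forward": intermediate "ffoorrwwaarrdd", final "ffoorrwwaar".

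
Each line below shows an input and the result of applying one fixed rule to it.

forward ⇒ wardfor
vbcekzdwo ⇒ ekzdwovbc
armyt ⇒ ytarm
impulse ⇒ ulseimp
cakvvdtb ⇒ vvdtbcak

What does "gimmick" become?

In each case the input is transformed by: move the first 3 characters to the end (rotate left by 3).
So "gimmick" becomes "mickgim".

mickgim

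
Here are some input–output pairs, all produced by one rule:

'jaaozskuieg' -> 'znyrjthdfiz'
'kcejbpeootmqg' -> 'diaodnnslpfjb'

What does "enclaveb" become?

In each case the input is transformed by: shift every letter 1 place backward in the alphabet (wrapping around), then move the first 2 characters to the end (rotate left by 2).
Applying both steps to "enclaveb": "dmbkzuda", then "bkzudadm".

bkzudadm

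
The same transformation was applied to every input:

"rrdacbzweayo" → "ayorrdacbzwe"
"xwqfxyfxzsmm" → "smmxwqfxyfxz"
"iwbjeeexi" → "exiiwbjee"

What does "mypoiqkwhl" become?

whlmypoiqk

Each output is the input with this applied: move the last 3 characters to the front (rotate right by 3).
Doing the same to "mypoiqkwhl": "whlmypoiqk".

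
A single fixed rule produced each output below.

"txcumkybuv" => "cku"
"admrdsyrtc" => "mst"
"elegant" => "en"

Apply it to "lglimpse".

Rule — keep one character in every 3, starting at position 3 (positions 3rd, 6th, 9th, ...).
"lglimpse" → "lp".

lp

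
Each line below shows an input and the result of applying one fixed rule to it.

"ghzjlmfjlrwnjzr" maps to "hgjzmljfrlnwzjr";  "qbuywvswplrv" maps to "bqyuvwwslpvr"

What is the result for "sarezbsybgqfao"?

Looking at the pairs, the operation is to swap each adjacent pair of characters (1↔2, 3↔4, ...).
On "sarezbsybgqfao" that produces "aserbzysgbfqoa".

aserbzysgbfqoa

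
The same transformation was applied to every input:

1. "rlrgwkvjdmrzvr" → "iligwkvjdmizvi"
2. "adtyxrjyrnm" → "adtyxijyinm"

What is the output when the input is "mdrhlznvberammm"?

mdihlznvbeiammm

The rule is to replace every "r" with "i".
So "mdrhlznvberammm" becomes "mdihlznvbeiammm".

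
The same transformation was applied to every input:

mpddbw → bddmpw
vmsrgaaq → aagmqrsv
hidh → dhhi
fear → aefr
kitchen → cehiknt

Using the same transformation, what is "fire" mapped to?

Each output is the input with this applied: sort the characters into alphabetical order.
"fire" → "efir".

efir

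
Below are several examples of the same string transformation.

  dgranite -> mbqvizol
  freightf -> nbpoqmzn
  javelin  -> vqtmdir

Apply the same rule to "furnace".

mkivzcn

Each output is the input with this applied: shift every letter 8 places forward in the alphabet (wrapping around), then reverse the string.
For "furnace", step one produces "nczvikm"; step two turns that into "mkivzcn".
(Check on "javelin": → "ridmtqv" → "vqtmdir" ✓)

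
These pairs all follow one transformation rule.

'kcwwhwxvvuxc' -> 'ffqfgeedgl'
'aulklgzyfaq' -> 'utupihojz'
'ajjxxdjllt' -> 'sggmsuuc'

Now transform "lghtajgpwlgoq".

qcjspyfupxz

What's happening: delete the first 2 characters, then shift every letter 9 places forward in the alphabet (wrapping around).
On "lghtajgpwlgoq": the first step gives "htajgpwlgoq", and the second then gives "qcjspyfupxz".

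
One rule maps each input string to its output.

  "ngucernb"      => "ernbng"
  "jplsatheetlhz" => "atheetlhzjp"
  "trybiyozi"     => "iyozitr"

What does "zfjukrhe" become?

krhezf

Each output is the input with this applied: move the first 2 characters to the end (rotate left by 2), then delete the first 2 characters.
Applying that to "zfjukrhe" gives "krhezf".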